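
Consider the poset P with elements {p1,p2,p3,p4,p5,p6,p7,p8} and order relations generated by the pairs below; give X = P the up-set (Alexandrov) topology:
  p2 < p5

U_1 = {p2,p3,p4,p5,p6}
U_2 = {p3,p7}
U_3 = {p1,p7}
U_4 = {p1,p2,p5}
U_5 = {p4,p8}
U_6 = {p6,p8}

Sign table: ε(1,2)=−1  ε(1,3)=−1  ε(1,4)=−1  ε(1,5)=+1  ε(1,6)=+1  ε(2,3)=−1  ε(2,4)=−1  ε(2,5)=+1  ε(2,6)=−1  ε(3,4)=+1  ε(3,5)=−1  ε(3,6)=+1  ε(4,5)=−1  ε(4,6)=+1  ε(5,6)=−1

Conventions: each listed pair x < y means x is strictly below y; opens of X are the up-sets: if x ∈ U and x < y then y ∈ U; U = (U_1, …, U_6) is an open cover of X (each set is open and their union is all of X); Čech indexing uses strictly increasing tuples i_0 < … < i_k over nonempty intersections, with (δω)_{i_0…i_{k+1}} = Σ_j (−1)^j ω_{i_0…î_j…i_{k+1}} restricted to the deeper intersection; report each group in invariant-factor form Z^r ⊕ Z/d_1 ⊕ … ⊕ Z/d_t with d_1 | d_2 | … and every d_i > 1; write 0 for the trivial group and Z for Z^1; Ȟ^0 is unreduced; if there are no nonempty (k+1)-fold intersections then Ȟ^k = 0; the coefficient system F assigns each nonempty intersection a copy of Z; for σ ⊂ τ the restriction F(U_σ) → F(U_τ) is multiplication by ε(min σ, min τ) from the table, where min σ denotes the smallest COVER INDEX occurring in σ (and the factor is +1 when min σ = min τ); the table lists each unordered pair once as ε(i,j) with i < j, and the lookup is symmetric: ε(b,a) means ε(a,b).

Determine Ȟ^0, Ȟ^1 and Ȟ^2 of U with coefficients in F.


nonempty overlaps:
  U12={p3} U14={p2,p5} U15={p4} U16={p6} U23={p7} U34={p1} U56={p8}
C dims 6,7; δ0: rk 6, SNF 1^5·2
degree 0: 6−6−0 = 0 → Ȟ^0 ≅ 0
degree 1: 7−0−6 = 1 plus torsion [2] → Ȟ^1 ≅ Z ⊕ Z/2
degree 2: 0−0−0 = 0 → Ȟ^2 ≅ 0

Ȟ^0 = 0,  Ȟ^1 = Z ⊕ Z/2,  Ȟ^2 = 0


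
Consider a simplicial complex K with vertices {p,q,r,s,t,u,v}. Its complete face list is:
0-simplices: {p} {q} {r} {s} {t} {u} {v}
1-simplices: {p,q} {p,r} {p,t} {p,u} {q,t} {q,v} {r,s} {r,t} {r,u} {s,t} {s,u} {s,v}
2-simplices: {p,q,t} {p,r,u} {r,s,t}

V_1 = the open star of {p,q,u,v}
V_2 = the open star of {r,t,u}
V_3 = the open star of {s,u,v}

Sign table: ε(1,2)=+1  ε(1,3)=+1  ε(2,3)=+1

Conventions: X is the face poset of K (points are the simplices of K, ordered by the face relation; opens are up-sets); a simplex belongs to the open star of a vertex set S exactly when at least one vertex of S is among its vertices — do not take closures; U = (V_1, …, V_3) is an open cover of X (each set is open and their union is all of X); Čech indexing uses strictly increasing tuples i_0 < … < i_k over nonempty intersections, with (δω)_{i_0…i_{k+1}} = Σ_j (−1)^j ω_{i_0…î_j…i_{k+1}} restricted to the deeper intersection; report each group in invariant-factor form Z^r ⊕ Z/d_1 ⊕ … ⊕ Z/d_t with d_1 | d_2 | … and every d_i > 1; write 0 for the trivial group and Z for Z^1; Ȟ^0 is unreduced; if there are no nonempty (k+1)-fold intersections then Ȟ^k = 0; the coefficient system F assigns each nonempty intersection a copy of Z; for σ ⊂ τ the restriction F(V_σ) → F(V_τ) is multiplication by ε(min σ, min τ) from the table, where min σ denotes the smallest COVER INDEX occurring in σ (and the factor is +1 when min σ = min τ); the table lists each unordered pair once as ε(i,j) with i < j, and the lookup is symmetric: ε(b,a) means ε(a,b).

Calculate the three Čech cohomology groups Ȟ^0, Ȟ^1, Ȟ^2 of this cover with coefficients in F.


nonempty overlaps:
  V1={{p},{q},{u},{v},{p,q},{p,r},{p,t},{p,u},{q,t},{q,v},{r,u},{s,u},{s,v},{p,q,t},{p,r,u}} V2={{r},{t},{u},{p,r},{p,t},{p,u},{q,t},{r,s},{r,t},{r,u},{s,t},{s,u},{p,q,t},{p,r,u},{r,s,t}} V3={{s},{u},{v},{p,u},{q,v},{r,s},{r,u},{s,t},{s,u},{s,v},{p,r,u},{r,s,t}}
  V12={{u},{p,r},{p,t},{p,u},{q,t},{r,u},{s,u},{p,q,t},{p,r,u}} V13={{u},{v},{p,u},{q,v},{r,u},{s,u},{s,v},{p,r,u}} V23={{u},{p,u},{r,s},{r,u},{s,t},{s,u},{p,r,u},{r,s,t}}
  V123={{u},{p,u},{r,u},{s,u},{p,r,u}}
C dims 3,3,1; δ0: rk 2, SNF 1^2; δ1: rk 1, SNF 1^1
degree 0: 3−2−0 = 1 → Ȟ^0 ≅ Z
degree 1: 3−1−2 = 0 → Ȟ^1 ≅ 0
degree 2: 1−0−1 = 0 → Ȟ^2 ≅ 0

Ȟ^0 ≅ Z,  Ȟ^1 ≅ 0,  Ȟ^2 ≅ 0


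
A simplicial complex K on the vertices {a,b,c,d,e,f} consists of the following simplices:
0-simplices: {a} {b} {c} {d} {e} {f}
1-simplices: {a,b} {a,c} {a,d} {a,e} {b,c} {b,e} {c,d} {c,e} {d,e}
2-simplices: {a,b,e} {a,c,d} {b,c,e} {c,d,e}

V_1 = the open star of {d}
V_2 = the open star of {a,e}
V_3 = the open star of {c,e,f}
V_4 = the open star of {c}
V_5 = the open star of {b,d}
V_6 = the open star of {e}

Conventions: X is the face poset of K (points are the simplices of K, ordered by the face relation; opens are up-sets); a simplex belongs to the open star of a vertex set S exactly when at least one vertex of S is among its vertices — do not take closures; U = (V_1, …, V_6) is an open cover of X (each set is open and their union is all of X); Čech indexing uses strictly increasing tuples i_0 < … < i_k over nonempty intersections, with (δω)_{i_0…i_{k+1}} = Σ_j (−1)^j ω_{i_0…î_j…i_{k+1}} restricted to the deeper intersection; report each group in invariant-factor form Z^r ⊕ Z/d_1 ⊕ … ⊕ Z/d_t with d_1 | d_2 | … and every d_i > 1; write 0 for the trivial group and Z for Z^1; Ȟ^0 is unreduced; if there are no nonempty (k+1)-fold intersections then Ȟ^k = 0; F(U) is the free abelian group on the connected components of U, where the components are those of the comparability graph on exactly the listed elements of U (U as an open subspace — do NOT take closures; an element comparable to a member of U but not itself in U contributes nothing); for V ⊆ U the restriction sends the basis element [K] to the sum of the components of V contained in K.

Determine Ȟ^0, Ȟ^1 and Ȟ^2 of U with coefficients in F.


Ȟ^0(U;F) ≅ Z^2, Ȟ^1(U;F) ≅ Z, Ȟ^2(U;F) ≅ 0

nonempty overlaps:
  V1={{d},{a,d},{c,d},{d,e},{a,c,d},{c,d,e}} V2={{a},{e},{a,b},{a,c},{a,d},{a,e},{b,e},{c,e},{d,e},{a,b,e},{a,c,d},{b,c,e},{c,d,e}} V3={{c},{e},{f},{a,c},{a,e},{b,c},{b,e},{c,d},{c,e},{d,e},{a,b,e},{a,c,d},{b,c,e},{c,d,e}} V4={{c},{a,c},{b,c},{c,d},{c,e},{a,c,d},{b,c,e},{c,d,e}} V5={{b},{d},{a,b},{a,d},{b,c},{b,e},{c,d},{d,e},{a,b,e},{a,c,d},{b,c,e},{c,d,e}} V6={{e},{a,e},{b,e},{c,e},{d,e},{a,b,e},{b,c,e},{c,d,e}}
  V12={{a,d},{d,e},{a,c,d},{c,d,e}} V13={{c,d},{d,e},{a,c,d},{c,d,e}} V14={{c,d},{a,c,d},{c,d,e}} V15={{d},{a,d},{c,d},{d,e},{a,c,d},{c,d,e}} V16={{d,e},{c,d,e}} V23={{e},{a,c},{a,e},{b,e},{c,e},{d,e},{a,b,e},{a,c,d},{b,c,e},{c,d,e}} V24={{a,c},{c,e},{a,c,d},{b,c,e},{c,d,e}} V25={{a,b},{a,d},{b,e},{d,e},{a,b,e},{a,c,d},{b,c,e},{c,d,e}} V26={{e},{a,e},{b,e},{c,e},{d,e},{a,b,e},{b,c,e},{c,d,e}} V34={{c},{a,c},{b,c},{c,d},{c,e},{a,c,d},{b,c,e},{c,d,e}} V35={{b,c},{b,e},{c,d},{d,e},{a,b,e},{a,c,d},{b,c,e},{c,d,e}} V36={{e},{a,e},{b,e},{c,e},{d,e},{a,b,e},{b,c,e},{c,d,e}} V45={{b,c},{c,d},{a,c,d},{b,c,e},{c,d,e}} V46={{c,e},{b,c,e},{c,d,e}} V56={{b,e},{d,e},{a,b,e},{b,c,e},{c,d,e}}
  V123={{d,e},{a,c,d},{c,d,e}} V124={{a,c,d},{c,d,e}} V125={{a,d},{d,e},{a,c,d},{c,d,e}} V126={{d,e},{c,d,e}} V134={{c,d},{a,c,d},{c,d,e}} V135={{c,d},{d,e},{a,c,d},{c,d,e}} V136={{d,e},{c,d,e}} V145={{c,d},{a,c,d},{c,d,e}} V146={{c,d,e}} V156={{d,e},{c,d,e}} V234={{a,c},{c,e},{a,c,d},{b,c,e},{c,d,e}} V235={{b,e},{d,e},{a,b,e},{a,c,d},{b,c,e},{c,d,e}} V236={{e},{a,e},{b,e},{c,e},{d,e},{a,b,e},{b,c,e},{c,d,e}} V245={{a,c,d},{b,c,e},{c,d,e}} V246={{c,e},{b,c,e},{c,d,e}} V256={{b,e},{d,e},{a,b,e},{b,c,e},{c,d,e}} V345={{b,c},{c,d},{a,c,d},{b,c,e},{c,d,e}} V346={{c,e},{b,c,e},{c,d,e}} V356={{b,e},{d,e},{a,b,e},{b,c,e},{c,d,e}} V456={{b,c,e},{c,d,e}}
  V1234={{a,c,d},{c,d,e}} V1235={{d,e},{a,c,d},{c,d,e}} V1236={{d,e},{c,d,e}} V1245={{a,c,d},{c,d,e}} V1246={{c,d,e}} V1256={{d,e},{c,d,e}} V1345={{c,d},{a,c,d},{c,d,e}} V1346={{c,d,e}} V1356={{d,e},{c,d,e}} V1456={{c,d,e}} V2345={{a,c,d},{b,c,e},{c,d,e}} V2346={{c,e},{b,c,e},{c,d,e}} V2356={{b,e},{d,e},{a,b,e},{b,c,e},{c,d,e}} V2456={{b,c,e},{c,d,e}} V3456={{b,c,e},{c,d,e}}
  V12345={{a,c,d},{c,d,e}} V12346={{c,d,e}} V12356={{d,e},{c,d,e}} V12456={{c,d,e}} V13456={{c,d,e}} V23456={{b,c,e},{c,d,e}}
  V123456={{c,d,e}}
components per intersection:
  V1: {{d},{a,d},{c,d},{d,e},{a,c,d},{c,d,e}}
  V2: {{a},{e},{a,b},{a,c},{a,d},{a,e},{b,e},{c,e},{d,e},{a,b,e},{a,c,d},{b,c,e},{c,d,e}}
  V3: {{c},{e},{a,c},{a,e},{b,c},{b,e},{c,d},{c,e},{d,e},{a,b,e},{a,c,d},{b,c,e},{c,d,e}} {{f}}
  V4: {{c},{a,c},{b,c},{c,d},{c,e},{a,c,d},{b,c,e},{c,d,e}}
  V5: {{b},{a,b},{b,c},{b,e},{a,b,e},{b,c,e}} {{d},{a,d},{c,d},{d,e},{a,c,d},{c,d,e}}
  V6: {{e},{a,e},{b,e},{c,e},{d,e},{a,b,e},{b,c,e},{c,d,e}}
  V12: {{a,d},{a,c,d}} {{d,e},{c,d,e}}
  V13: {{c,d},{d,e},{a,c,d},{c,d,e}}
  V14: {{c,d},{a,c,d},{c,d,e}}
  V15: {{d},{a,d},{c,d},{d,e},{a,c,d},{c,d,e}}
  V16: {{d,e},{c,d,e}}
  V23: {{e},{a,e},{b,e},{c,e},{d,e},{a,b,e},{b,c,e},{c,d,e}} {{a,c},{a,c,d}}
  V24: {{a,c},{a,c,d}} {{c,e},{b,c,e},{c,d,e}}
  V25: {{a,b},{b,e},{a,b,e},{b,c,e}} {{a,d},{a,c,d}} {{d,e},{c,d,e}}
  V26: {{e},{a,e},{b,e},{c,e},{d,e},{a,b,e},{b,c,e},{c,d,e}}
  V34: {{c},{a,c},{b,c},{c,d},{c,e},{a,c,d},{b,c,e},{c,d,e}}
  V35: {{b,c},{b,e},{a,b,e},{b,c,e}} {{c,d},{d,e},{a,c,d},{c,d,e}}
  V36: {{e},{a,e},{b,e},{c,e},{d,e},{a,b,e},{b,c,e},{c,d,e}}
  V45: {{b,c},{b,c,e}} {{c,d},{a,c,d},{c,d,e}}
  V46: {{c,e},{b,c,e},{c,d,e}}
  V56: {{b,e},{a,b,e},{b,c,e}} {{d,e},{c,d,e}}
  V123: {{d,e},{c,d,e}} {{a,c,d}}
  V124: {{a,c,d}} {{c,d,e}}
  V125: {{a,d},{a,c,d}} {{d,e},{c,d,e}}
  V126: {{d,e},{c,d,e}}
  V134: {{c,d},{a,c,d},{c,d,e}}
  V135: {{c,d},{d,e},{a,c,d},{c,d,e}}
  V136: {{d,e},{c,d,e}}
  V145: {{c,d},{a,c,d},{c,d,e}}
  V146: {{c,d,e}}
  V156: {{d,e},{c,d,e}}
  V234: {{a,c},{a,c,d}} {{c,e},{b,c,e},{c,d,e}}
  V235: {{b,e},{a,b,e},{b,c,e}} {{d,e},{c,d,e}} {{a,c,d}}
  V236: {{e},{a,e},{b,e},{c,e},{d,e},{a,b,e},{b,c,e},{c,d,e}}
  V245: {{a,c,d}} {{b,c,e}} {{c,d,e}}
  V246: {{c,e},{b,c,e},{c,d,e}}
  V256: {{b,e},{a,b,e},{b,c,e}} {{d,e},{c,d,e}}
  V345: {{b,c},{b,c,e}} {{c,d},{a,c,d},{c,d,e}}
  V346: {{c,e},{b,c,e},{c,d,e}}
  V356: {{b,e},{a,b,e},{b,c,e}} {{d,e},{c,d,e}}
  V456: {{b,c,e}} {{c,d,e}}
  V1234: {{a,c,d}} {{c,d,e}}
  V1235: {{d,e},{c,d,e}} {{a,c,d}}
  V1236: {{d,e},{c,d,e}}
  V1245: {{a,c,d}} {{c,d,e}}
  V1246: {{c,d,e}}
  V1256: {{d,e},{c,d,e}}
  V1345: {{c,d},{a,c,d},{c,d,e}}
  V1346: {{c,d,e}}
  V1356: {{d,e},{c,d,e}}
  V1456: {{c,d,e}}
  V2345: {{a,c,d}} {{b,c,e}} {{c,d,e}}
  V2346: {{c,e},{b,c,e},{c,d,e}}
  V2356: {{b,e},{a,b,e},{b,c,e}} {{d,e},{c,d,e}}
  V2456: {{b,c,e}} {{c,d,e}}
  V3456: {{b,c,e}} {{c,d,e}}
  V12345: {{a,c,d}} {{c,d,e}}
  V12346: {{c,d,e}}
  V12356: {{d,e},{c,d,e}}
  V12456: {{c,d,e}}
  V13456: {{c,d,e}}
  V23456: {{b,c,e}} {{c,d,e}}
  V123456: {{c,d,e}}
C dims 8,23,32,23; δ0: rk 6, SNF 1^6; δ1: rk 16, SNF 1^16; δ2: rk 16, SNF 1^16
degree 0: 8−6−0 = 2 → Ȟ^0 ≅ Z^2
degree 1: 23−16−6 = 1 → Ȟ^1 ≅ Z
degree 2: 32−16−16 = 0 → Ȟ^2 ≅ 0


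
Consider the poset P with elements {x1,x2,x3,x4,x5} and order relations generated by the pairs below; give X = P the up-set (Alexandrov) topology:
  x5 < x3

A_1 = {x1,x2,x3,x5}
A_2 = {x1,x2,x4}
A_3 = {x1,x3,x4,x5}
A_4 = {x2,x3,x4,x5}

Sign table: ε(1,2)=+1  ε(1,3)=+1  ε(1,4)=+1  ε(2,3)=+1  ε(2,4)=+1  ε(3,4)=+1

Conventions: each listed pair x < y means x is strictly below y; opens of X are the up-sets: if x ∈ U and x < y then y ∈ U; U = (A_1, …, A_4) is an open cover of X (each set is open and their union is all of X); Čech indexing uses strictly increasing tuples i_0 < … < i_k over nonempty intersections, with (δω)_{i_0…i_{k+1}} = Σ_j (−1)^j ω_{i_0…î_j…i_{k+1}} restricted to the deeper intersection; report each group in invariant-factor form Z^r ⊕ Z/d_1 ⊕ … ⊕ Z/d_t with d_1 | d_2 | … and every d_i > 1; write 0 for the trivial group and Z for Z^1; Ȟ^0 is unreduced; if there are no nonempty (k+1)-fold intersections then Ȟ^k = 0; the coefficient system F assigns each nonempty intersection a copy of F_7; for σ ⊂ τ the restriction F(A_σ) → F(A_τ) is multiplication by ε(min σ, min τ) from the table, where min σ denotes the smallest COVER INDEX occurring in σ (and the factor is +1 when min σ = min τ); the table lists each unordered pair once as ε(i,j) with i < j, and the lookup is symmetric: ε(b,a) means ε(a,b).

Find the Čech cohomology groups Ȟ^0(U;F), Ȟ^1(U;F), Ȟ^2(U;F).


Ȟ^0(U;F) ≅ Z/7, Ȟ^1(U;F) ≅ 0 and Ȟ^2(U;F) ≅ Z/7

nerve of the cover:
  A12={x1,x2} A13={x1,x3,x5} A14={x2,x3,x5} A23={x1,x4} A24={x2,x4} A34={x3,x4,x5}
  A123={x1} A124={x2} A134={x3,x5} A234={x4}
C dims 4,6,4; δ0: rk_F7 3; δ1: rk_F7 3
Ȟ^0 = (4 − 3) − 0 = 1, so Ȟ^0 ≅ Z/7
Ȟ^1 = (6 − 3) − 3 = 0, so Ȟ^1 ≅ 0
Ȟ^2 = (4 − 0) − 3 = 1, so Ȟ^2 ≅ Z/7


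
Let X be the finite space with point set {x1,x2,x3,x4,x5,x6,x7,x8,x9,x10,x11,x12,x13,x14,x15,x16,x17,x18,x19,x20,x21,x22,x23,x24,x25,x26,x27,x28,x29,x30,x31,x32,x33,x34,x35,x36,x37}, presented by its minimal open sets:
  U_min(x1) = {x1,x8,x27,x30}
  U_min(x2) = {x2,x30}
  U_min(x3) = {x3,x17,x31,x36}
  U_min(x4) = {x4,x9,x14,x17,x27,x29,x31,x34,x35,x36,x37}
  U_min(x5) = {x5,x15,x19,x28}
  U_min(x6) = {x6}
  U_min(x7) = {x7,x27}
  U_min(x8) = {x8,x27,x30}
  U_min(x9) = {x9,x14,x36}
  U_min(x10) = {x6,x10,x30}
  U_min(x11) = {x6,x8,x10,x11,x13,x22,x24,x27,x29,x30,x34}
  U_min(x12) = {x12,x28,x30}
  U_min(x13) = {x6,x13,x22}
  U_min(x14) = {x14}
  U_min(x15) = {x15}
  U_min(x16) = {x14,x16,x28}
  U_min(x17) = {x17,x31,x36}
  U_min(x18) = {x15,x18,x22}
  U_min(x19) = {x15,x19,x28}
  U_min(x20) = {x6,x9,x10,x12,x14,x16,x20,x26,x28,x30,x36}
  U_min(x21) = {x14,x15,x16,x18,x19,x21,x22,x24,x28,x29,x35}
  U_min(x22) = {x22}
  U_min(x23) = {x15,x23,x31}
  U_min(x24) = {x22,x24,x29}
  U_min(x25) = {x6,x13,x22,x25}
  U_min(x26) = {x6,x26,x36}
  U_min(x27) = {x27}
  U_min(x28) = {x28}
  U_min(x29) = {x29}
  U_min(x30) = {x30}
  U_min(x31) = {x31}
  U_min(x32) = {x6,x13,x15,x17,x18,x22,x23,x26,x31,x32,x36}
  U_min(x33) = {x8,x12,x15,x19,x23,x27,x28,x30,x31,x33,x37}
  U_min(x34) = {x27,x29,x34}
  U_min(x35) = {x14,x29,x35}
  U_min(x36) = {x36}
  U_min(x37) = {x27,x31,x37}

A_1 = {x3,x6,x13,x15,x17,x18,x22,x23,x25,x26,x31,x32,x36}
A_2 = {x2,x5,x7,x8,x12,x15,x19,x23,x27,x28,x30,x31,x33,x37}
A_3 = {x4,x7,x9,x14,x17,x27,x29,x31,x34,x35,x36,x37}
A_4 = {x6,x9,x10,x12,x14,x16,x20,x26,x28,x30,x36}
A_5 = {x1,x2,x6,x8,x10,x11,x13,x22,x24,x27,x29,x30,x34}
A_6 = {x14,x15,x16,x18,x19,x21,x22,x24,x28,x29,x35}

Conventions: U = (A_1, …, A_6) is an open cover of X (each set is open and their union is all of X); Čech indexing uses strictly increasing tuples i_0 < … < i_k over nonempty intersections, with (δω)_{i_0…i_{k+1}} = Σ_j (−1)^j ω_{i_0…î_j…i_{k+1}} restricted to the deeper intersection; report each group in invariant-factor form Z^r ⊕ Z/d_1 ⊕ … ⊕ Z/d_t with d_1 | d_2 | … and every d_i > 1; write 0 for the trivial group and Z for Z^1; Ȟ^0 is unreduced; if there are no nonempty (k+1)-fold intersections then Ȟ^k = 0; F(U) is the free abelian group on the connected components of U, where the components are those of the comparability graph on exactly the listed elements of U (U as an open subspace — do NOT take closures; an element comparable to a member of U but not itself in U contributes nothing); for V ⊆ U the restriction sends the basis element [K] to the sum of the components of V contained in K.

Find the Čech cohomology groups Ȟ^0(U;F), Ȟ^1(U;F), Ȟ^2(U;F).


Ȟ^0(U;F) ≅ Z, Ȟ^1(U;F) ≅ 0 and Ȟ^2(U;F) ≅ Z/2

nerve simplices:
  A12={x15,x23,x31} A13={x17,x31,x36} A14={x6,x26,x36} A15={x6,x13,x22} A16={x15,x18,x22} A23={x7,x27,x31,x37} A24={x12,x28,x30} A25={x2,x8,x27,x30} A26={x15,x19,x28} A34={x9,x14,x36} A35={x27,x29,x34} A36={x14,x29,x35} A45={x6,x10,x30} A46={x14,x16,x28} A56={x22,x24,x29}
  A123={x31} A126={x15} A134={x36} A145={x6} A156={x22} A235={x27} A245={x30} A246={x28} A346={x14} A356={x29}
components per intersection:
  A1: {x3,x6,x13,x15,x17,x18,x22,x23,x25,x26,x31,x32,x36}
  A2: {x2,x5,x7,x8,x12,x15,x19,x23,x27,x28,x30,x31,x33,x37}
  A3: {x4,x7,x9,x14,x17,x27,x29,x31,x34,x35,x36,x37}
  A4: {x6,x9,x10,x12,x14,x16,x20,x26,x28,x30,x36}
  A5: {x1,x2,x6,x8,x10,x11,x13,x22,x24,x27,x29,x30,x34}
  A6: {x14,x15,x16,x18,x19,x21,x22,x24,x28,x29,x35}
  A12: {x15,x23,x31}
  A13: {x17,x31,x36}
  A14: {x6,x26,x36}
  A15: {x6,x13,x22}
  A16: {x15,x18,x22}
  A23: {x7,x27,x31,x37}
  A24: {x12,x28,x30}
  A25: {x2,x8,x27,x30}
  A26: {x15,x19,x28}
  A34: {x9,x14,x36}
  A35: {x27,x29,x34}
  A36: {x14,x29,x35}
  A45: {x6,x10,x30}
  A46: {x14,x16,x28}
  A56: {x22,x24,x29}
  A123: {x31}
  A126: {x15}
  A134: {x36}
  A145: {x6}
  A156: {x22}
  A235: {x27}
  A245: {x30}
  A246: {x28}
  A346: {x14}
  A356: {x29}
C dims 6,15,10; δ0: rk 5, SNF 1^5; δ1: rk 10, SNF 1^9·2
degree 0: 6−5−0 = 1 → Ȟ^0 ≅ Z
degree 1: 15−10−5 = 0 → Ȟ^1 ≅ 0
degree 2: 10−0−10 = 0 plus torsion [2] → Ȟ^2 ≅ Z/2


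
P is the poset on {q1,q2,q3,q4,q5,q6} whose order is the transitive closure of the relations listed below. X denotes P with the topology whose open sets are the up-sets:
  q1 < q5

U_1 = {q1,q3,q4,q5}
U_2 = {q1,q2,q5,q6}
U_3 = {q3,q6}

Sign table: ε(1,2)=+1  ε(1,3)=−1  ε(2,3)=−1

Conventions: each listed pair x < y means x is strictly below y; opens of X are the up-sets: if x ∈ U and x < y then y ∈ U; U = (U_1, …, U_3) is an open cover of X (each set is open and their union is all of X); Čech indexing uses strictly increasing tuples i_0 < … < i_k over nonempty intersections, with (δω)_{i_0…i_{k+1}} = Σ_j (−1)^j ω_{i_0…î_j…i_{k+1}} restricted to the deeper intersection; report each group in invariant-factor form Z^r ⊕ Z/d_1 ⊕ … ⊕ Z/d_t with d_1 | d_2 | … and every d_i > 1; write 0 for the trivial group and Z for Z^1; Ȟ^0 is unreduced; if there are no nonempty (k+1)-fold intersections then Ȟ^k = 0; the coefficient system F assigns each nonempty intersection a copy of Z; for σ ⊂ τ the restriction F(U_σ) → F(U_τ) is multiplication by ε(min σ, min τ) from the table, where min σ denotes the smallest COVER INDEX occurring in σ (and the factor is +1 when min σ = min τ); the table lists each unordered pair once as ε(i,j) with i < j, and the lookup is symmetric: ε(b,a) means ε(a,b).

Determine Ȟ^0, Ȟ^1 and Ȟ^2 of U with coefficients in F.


nonempty overlaps:
  U12={q1,q5} U13={q3} U23={q6}
C dims 3,3; δ0: rk 2, SNF 1^2
degree 0: 3−2−0 = 1 → Ȟ^0 ≅ Z
degree 1: 3−0−2 = 1 → Ȟ^1 ≅ Z
degree 2: 0−0−0 = 0 → Ȟ^2 ≅ 0

Ȟ^0 ≅ Z,  Ȟ^1 ≅ Z,  Ȟ^2 ≅ 0


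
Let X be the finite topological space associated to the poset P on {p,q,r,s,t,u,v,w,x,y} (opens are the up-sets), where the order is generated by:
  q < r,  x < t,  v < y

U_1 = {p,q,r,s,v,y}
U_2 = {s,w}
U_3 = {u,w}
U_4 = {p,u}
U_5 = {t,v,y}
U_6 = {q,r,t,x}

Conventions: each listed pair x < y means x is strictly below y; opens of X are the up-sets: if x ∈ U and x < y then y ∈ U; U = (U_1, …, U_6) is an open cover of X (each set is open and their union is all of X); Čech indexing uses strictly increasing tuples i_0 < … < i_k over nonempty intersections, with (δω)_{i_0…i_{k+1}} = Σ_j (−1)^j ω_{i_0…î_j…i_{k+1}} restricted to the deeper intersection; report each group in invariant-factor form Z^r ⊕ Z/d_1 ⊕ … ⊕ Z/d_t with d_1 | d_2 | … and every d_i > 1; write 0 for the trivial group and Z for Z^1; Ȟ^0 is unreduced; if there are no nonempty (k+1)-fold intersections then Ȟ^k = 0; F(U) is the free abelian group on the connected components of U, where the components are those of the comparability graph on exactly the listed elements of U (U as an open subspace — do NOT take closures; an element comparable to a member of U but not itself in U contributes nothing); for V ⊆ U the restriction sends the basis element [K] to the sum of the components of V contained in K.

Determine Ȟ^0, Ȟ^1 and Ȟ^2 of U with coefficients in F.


cover nerve:
  U12={s} U14={p} U15={v,y} U16={q,r} U23={w} U34={u} U56={t}
components per intersection:
  U1: {p} {q,r} {s} {v,y}
  U2: {s} {w}
  U3: {u} {w}
  U4: {p} {u}
  U5: {t} {v,y}
  U6: {q,r} {t,x}
  U12: {s}
  U14: {p}
  U15: {v,y}
  U16: {q,r}
  U23: {w}
  U34: {u}
  U56: {t}
C dims 14,7; δ0: rk 7, SNF 1^7
Ȟ^0: (14−7)−0=7 ⇒ Z^7
Ȟ^1: (7−0)−7=0 ⇒ 0
Ȟ^2: (0−0)−0=0 ⇒ 0

Ȟ^0 ≅ Z^7, Ȟ^1 ≅ 0, Ȟ^2 ≅ 0


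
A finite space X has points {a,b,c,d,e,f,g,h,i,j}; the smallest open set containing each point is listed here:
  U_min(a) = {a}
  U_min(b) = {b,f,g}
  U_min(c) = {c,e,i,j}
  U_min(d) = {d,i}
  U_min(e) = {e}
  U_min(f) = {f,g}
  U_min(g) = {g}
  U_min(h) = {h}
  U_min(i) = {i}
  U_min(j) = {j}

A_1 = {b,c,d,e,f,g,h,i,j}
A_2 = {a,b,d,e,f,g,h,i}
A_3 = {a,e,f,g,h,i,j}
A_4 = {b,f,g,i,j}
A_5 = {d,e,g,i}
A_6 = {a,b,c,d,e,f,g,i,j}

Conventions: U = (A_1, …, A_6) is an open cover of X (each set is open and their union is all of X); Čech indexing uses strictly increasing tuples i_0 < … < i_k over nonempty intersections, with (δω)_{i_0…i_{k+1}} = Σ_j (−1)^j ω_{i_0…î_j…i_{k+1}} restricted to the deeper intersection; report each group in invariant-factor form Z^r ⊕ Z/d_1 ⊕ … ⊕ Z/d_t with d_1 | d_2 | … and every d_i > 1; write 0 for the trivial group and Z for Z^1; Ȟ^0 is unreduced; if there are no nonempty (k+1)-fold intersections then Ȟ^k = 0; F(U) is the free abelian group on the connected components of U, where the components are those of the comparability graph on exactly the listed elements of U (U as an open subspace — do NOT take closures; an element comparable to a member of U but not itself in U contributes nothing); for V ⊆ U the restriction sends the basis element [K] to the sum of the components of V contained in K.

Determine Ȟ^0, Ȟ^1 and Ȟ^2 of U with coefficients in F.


nonempty intersections:
  A12={b,d,e,f,g,h,i} A13={e,f,g,h,i,j} A14={b,f,g,i,j} A15={d,e,g,i} A16={b,c,d,e,f,g,i,j} A23={a,e,f,g,h,i} A24={b,f,g,i} A25={d,e,g,i} A26={a,b,d,e,f,g,i} A34={f,g,i,j} A35={e,g,i} A36={a,e,f,g,i,j} A45={g,i} A46={b,f,g,i,j} A56={d,e,g,i}
  A123={e,f,g,h,i} A124={b,f,g,i} A125={d,e,g,i} A126={b,d,e,f,g,i} A134={f,g,i,j} A135={e,g,i} A136={e,f,g,i,j} A145={g,i} A146={b,f,g,i,j} A156={d,e,g,i} A234={f,g,i} A235={e,g,i} A236={a,e,f,g,i} A245={g,i} A246={b,f,g,i} A256={d,e,g,i} A345={g,i} A346={f,g,i,j} A356={e,g,i} A456={g,i}
  A1234={f,g,i} A1235={e,g,i} A1236={e,f,g,i} A1245={g,i} A1246={b,f,g,i} A1256={d,e,g,i} A1345={g,i} A1346={f,g,i,j} A1356={e,g,i} A1456={g,i} A2345={g,i} A2346={f,g,i} A2356={e,g,i} A2456={g,i} A3456={g,i}
  A12345={g,i} A12346={f,g,i} A12356={e,g,i} A12456={g,i} A13456={g,i} A23456={g,i}
  A123456={g,i}
components per intersection:
  A1: {b,f,g} {c,d,e,i,j} {h}
  A2: {a} {b,f,g} {d,i} {e} {h}
  A3: {a} {e} {f,g} {h} {i} {j}
  A4: {b,f,g} {i} {j}
  A5: {d,i} {e} {g}
  A6: {a} {b,f,g} {c,d,e,i,j}
  A12: {b,f,g} {d,i} {e} {h}
  A13: {e} {f,g} {h} {i} {j}
  A14: {b,f,g} {i} {j}
  A15: {d,i} {e} {g}
  A16: {b,f,g} {c,d,e,i,j}
  A23: {a} {e} {f,g} {h} {i}
  A24: {b,f,g} {i}
  A25: {d,i} {e} {g}
  A26: {a} {b,f,g} {d,i} {e}
  A34: {f,g} {i} {j}
  A35: {e} {g} {i}
  A36: {a} {e} {f,g} {i} {j}
  A45: {g} {i}
  A46: {b,f,g} {i} {j}
  A56: {d,i} {e} {g}
  A123: {e} {f,g} {h} {i}
  A124: {b,f,g} {i}
  A125: {d,i} {e} {g}
  A126: {b,f,g} {d,i} {e}
  A134: {f,g} {i} {j}
  A135: {e} {g} {i}
  A136: {e} {f,g} {i} {j}
  A145: {g} {i}
  A146: {b,f,g} {i} {j}
  A156: {d,i} {e} {g}
  A234: {f,g} {i}
  A235: {e} {g} {i}
  A236: {a} {e} {f,g} {i}
  A245: {g} {i}
  A246: {b,f,g} {i}
  A256: {d,i} {e} {g}
  A345: {g} {i}
  A346: {f,g} {i} {j}
  A356: {e} {g} {i}
  A456: {g} {i}
  A1234: {f,g} {i}
  A1235: {e} {g} {i}
  A1236: {e} {f,g} {i}
  A1245: {g} {i}
  A1246: {b,f,g} {i}
  A1256: {d,i} {e} {g}
  A1345: {g} {i}
  A1346: {f,g} {i} {j}
  A1356: {e} {g} {i}
  A1456: {g} {i}
  A2345: {g} {i}
  A2346: {f,g} {i}
  A2356: {e} {g} {i}
  A2456: {g} {i}
  A3456: {g} {i}
  A12345: {g} {i}
  A12346: {f,g} {i}
  A12356: {e} {g} {i}
  A12456: {g} {i}
  A13456: {g} {i}
  A23456: {g} {i}
  A123456: {g} {i}
C dims 23,50,56,36; δ0: rk 19, SNF 1^19; δ1: rk 31, SNF 1^31; δ2: rk 25, SNF 1^25
Ȟ^0: (23−19)−0=4 ⇒ Z^4
Ȟ^1: (50−31)−19=0 ⇒ 0
Ȟ^2: (56−25)−31=0 ⇒ 0

Ȟ^0(U;F) ≅ Z^4,  Ȟ^1(U;F) ≅ 0,  Ȟ^2(U;F) ≅ 0


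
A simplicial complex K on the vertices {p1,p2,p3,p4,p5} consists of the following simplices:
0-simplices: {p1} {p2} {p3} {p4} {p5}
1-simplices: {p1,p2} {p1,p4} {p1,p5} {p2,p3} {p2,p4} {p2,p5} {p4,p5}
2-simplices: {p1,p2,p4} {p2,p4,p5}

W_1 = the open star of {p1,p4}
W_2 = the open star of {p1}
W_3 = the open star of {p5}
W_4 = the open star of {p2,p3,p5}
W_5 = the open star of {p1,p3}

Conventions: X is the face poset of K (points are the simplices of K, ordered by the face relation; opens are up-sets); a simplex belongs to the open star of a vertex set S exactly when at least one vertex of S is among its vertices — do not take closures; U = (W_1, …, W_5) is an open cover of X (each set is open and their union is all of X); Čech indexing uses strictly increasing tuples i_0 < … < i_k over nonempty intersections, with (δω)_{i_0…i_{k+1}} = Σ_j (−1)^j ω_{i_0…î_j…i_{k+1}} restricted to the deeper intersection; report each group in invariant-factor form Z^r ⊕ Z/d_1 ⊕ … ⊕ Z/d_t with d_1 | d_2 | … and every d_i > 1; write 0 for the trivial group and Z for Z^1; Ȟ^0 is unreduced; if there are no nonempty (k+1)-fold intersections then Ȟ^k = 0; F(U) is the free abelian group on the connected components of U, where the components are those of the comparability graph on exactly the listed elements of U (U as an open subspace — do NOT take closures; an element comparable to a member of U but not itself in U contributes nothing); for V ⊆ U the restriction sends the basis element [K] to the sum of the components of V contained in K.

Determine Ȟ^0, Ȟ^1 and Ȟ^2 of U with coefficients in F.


nonempty overlaps:
  W1={{p1},{p4},{p1,p2},{p1,p4},{p1,p5},{p2,p4},{p4,p5},{p1,p2,p4},{p2,p4,p5}} W2={{p1},{p1,p2},{p1,p4},{p1,p5},{p1,p2,p4}} W3={{p5},{p1,p5},{p2,p5},{p4,p5},{p2,p4,p5}} W4={{p2},{p3},{p5},{p1,p2},{p1,p5},{p2,p3},{p2,p4},{p2,p5},{p4,p5},{p1,p2,p4},{p2,p4,p5}} W5={{p1},{p3},{p1,p2},{p1,p4},{p1,p5},{p2,p3},{p1,p2,p4}}
  W12={{p1},{p1,p2},{p1,p4},{p1,p5},{p1,p2,p4}} W13={{p1,p5},{p4,p5},{p2,p4,p5}} W14={{p1,p2},{p1,p5},{p2,p4},{p4,p5},{p1,p2,p4},{p2,p4,p5}} W15={{p1},{p1,p2},{p1,p4},{p1,p5},{p1,p2,p4}} W23={{p1,p5}} W24={{p1,p2},{p1,p5},{p1,p2,p4}} W25={{p1},{p1,p2},{p1,p4},{p1,p5},{p1,p2,p4}} W34={{p5},{p1,p5},{p2,p5},{p4,p5},{p2,p4,p5}} W35={{p1,p5}} W45={{p3},{p1,p2},{p1,p5},{p2,p3},{p1,p2,p4}}
  W123={{p1,p5}} W124={{p1,p2},{p1,p5},{p1,p2,p4}} W125={{p1},{p1,p2},{p1,p4},{p1,p5},{p1,p2,p4}} W134={{p1,p5},{p4,p5},{p2,p4,p5}} W135={{p1,p5}} W145={{p1,p2},{p1,p5},{p1,p2,p4}} W234={{p1,p5}} W235={{p1,p5}} W245={{p1,p2},{p1,p5},{p1,p2,p4}} W345={{p1,p5}}
  W1234={{p1,p5}} W1235={{p1,p5}} W1245={{p1,p2},{p1,p5},{p1,p2,p4}} W1345={{p1,p5}} W2345={{p1,p5}}
  W12345={{p1,p5}}
components per intersection:
  W1: {{p1},{p4},{p1,p2},{p1,p4},{p1,p5},{p2,p4},{p4,p5},{p1,p2,p4},{p2,p4,p5}}
  W2: {{p1},{p1,p2},{p1,p4},{p1,p5},{p1,p2,p4}}
  W3: {{p5},{p1,p5},{p2,p5},{p4,p5},{p2,p4,p5}}
  W4: {{p2},{p3},{p5},{p1,p2},{p1,p5},{p2,p3},{p2,p4},{p2,p5},{p4,p5},{p1,p2,p4},{p2,p4,p5}}
  W5: {{p1},{p1,p2},{p1,p4},{p1,p5},{p1,p2,p4}} {{p3},{p2,p3}}
  W12: {{p1},{p1,p2},{p1,p4},{p1,p5},{p1,p2,p4}}
  W13: {{p1,p5}} {{p4,p5},{p2,p4,p5}}
  W14: {{p1,p2},{p2,p4},{p4,p5},{p1,p2,p4},{p2,p4,p5}} {{p1,p5}}
  W15: {{p1},{p1,p2},{p1,p4},{p1,p5},{p1,p2,p4}}
  W23: {{p1,p5}}
  W24: {{p1,p2},{p1,p2,p4}} {{p1,p5}}
  W25: {{p1},{p1,p2},{p1,p4},{p1,p5},{p1,p2,p4}}
  W34: {{p5},{p1,p5},{p2,p5},{p4,p5},{p2,p4,p5}}
  W35: {{p1,p5}}
  W45: {{p3},{p2,p3}} {{p1,p2},{p1,p2,p4}} {{p1,p5}}
  W123: {{p1,p5}}
  W124: {{p1,p2},{p1,p2,p4}} {{p1,p5}}
  W125: {{p1},{p1,p2},{p1,p4},{p1,p5},{p1,p2,p4}}
  W134: {{p1,p5}} {{p4,p5},{p2,p4,p5}}
  W135: {{p1,p5}}
  W145: {{p1,p2},{p1,p2,p4}} {{p1,p5}}
  W234: {{p1,p5}}
  W235: {{p1,p5}}
  W245: {{p1,p2},{p1,p2,p4}} {{p1,p5}}
  W345: {{p1,p5}}
  W1234: {{p1,p5}}
  W1235: {{p1,p5}}
  W1245: {{p1,p2},{p1,p2,p4}} {{p1,p5}}
  W1345: {{p1,p5}}
  W2345: {{p1,p5}}
  W12345: {{p1,p5}}
C dims 6,15,14,6; δ0: rk 5, SNF 1^5; δ1: rk 9, SNF 1^9; δ2: rk 5, SNF 1^5
degree 0: 6−5−0 = 1 → Ȟ^0 ≅ Z
degree 1: 15−9−5 = 1 → Ȟ^1 ≅ Z
degree 2: 14−5−9 = 0 → Ȟ^2 ≅ 0

Ȟ^0(U;F) ≅ Z; Ȟ^1(U;F) ≅ Z; Ȟ^2(U;F) ≅ 0


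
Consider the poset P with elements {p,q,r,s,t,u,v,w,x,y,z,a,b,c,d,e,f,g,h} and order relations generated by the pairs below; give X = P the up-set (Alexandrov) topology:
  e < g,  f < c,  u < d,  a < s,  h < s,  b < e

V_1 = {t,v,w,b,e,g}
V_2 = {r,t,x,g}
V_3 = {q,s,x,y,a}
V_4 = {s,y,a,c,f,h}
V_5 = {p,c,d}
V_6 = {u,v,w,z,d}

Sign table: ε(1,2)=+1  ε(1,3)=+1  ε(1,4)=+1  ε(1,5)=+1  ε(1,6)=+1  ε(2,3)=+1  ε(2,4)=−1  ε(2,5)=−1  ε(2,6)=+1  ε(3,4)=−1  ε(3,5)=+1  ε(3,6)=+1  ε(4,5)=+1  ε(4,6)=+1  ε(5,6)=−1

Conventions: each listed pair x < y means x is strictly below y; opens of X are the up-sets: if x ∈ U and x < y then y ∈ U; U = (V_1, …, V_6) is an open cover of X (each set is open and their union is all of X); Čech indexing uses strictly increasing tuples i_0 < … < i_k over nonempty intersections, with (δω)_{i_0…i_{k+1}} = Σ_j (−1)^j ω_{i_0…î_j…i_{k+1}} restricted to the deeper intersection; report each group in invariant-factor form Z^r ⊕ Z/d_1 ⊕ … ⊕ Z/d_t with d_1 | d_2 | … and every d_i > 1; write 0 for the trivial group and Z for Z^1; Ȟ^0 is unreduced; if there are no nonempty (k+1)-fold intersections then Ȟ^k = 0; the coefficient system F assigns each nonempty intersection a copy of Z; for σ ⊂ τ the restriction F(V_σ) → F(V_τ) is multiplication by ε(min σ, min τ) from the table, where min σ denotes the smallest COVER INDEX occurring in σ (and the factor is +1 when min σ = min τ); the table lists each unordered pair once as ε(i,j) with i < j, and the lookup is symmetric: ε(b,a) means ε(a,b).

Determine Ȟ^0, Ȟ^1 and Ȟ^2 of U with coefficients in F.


cover nerve:
  V12={t,g} V16={v,w} V23={x} V34={s,y,a} V45={c} V56={d}
C dims 6,6; δ0: rk 5, SNF 1^5
Ȟ^0: (6−5)−0=1 ⇒ Z
Ȟ^1: (6−0)−5=1 ⇒ Z
Ȟ^2: (0−0)−0=0 ⇒ 0

Ȟ^0 ≅ Z,  Ȟ^1 ≅ Z,  Ȟ^2 ≅ 0


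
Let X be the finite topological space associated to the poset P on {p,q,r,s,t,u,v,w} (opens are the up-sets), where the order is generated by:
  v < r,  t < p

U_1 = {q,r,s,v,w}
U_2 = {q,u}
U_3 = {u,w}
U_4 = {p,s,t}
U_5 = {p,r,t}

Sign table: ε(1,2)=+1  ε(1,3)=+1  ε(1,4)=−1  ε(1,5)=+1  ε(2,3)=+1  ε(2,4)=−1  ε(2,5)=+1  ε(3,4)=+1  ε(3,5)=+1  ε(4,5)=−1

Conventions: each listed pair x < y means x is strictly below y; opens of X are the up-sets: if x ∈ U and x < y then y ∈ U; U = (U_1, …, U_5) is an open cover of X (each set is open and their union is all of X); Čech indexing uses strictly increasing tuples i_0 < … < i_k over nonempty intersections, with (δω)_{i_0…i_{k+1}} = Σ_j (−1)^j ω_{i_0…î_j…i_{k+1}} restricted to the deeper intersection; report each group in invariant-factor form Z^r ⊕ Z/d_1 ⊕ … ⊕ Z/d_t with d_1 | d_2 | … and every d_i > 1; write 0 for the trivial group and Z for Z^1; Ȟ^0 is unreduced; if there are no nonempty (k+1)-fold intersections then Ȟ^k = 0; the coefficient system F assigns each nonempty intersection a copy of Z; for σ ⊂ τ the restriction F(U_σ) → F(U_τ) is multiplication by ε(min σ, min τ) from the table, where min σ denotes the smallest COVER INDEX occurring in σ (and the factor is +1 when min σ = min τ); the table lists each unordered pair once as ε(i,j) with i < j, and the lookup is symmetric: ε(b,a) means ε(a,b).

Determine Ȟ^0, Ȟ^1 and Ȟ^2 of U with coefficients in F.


intersection data:
  U12={q} U13={w} U14={s} U15={r} U23={u} U45={p,t}
C dims 5,6; δ0: rk 4, SNF 1^4
Ȟ^0 = (5 − 4) − 0 = 1, so Ȟ^0 ≅ Z
Ȟ^1 = (6 − 0) − 4 = 2, so Ȟ^1 ≅ Z^2
Ȟ^2 = (0 − 0) − 0 = 0, so Ȟ^2 ≅ 0

Ȟ^0 ≅ Z; Ȟ^1 ≅ Z^2; Ȟ^2 ≅ 0


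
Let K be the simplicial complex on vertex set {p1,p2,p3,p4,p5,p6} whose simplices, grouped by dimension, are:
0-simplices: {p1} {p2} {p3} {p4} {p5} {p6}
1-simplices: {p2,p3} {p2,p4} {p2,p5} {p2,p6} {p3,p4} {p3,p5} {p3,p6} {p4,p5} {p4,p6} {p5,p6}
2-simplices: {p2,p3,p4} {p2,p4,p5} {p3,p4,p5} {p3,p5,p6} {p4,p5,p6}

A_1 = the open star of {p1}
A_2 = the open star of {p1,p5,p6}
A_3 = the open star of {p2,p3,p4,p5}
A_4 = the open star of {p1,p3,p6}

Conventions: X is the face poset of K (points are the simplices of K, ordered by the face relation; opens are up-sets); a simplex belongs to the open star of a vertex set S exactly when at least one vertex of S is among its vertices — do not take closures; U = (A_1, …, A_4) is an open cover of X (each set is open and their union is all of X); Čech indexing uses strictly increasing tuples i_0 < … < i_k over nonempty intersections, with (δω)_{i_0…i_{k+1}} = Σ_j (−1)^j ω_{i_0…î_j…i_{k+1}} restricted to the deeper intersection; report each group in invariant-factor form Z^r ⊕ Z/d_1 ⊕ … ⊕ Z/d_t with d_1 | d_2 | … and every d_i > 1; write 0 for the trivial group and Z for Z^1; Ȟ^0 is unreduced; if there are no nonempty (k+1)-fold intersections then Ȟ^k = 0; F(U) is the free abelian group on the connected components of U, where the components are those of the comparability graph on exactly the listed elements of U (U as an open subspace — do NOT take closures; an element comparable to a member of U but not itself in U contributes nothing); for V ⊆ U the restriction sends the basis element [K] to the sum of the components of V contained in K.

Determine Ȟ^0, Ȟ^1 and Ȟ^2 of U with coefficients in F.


nonempty intersections:
  A1={{p1}} A2={{p1},{p5},{p6},{p2,p5},{p2,p6},{p3,p5},{p3,p6},{p4,p5},{p4,p6},{p5,p6},{p2,p4,p5},{p3,p4,p5},{p3,p5,p6},{p4,p5,p6}} A3={{p2},{p3},{p4},{p5},{p2,p3},{p2,p4},{p2,p5},{p2,p6},{p3,p4},{p3,p5},{p3,p6},{p4,p5},{p4,p6},{p5,p6},{p2,p3,p4},{p2,p4,p5},{p3,p4,p5},{p3,p5,p6},{p4,p5,p6}} A4={{p1},{p3},{p6},{p2,p3},{p2,p6},{p3,p4},{p3,p5},{p3,p6},{p4,p6},{p5,p6},{p2,p3,p4},{p3,p4,p5},{p3,p5,p6},{p4,p5,p6}}
  A12={{p1}} A14={{p1}} A23={{p5},{p2,p5},{p2,p6},{p3,p5},{p3,p6},{p4,p5},{p4,p6},{p5,p6},{p2,p4,p5},{p3,p4,p5},{p3,p5,p6},{p4,p5,p6}} A24={{p1},{p6},{p2,p6},{p3,p5},{p3,p6},{p4,p6},{p5,p6},{p3,p4,p5},{p3,p5,p6},{p4,p5,p6}} A34={{p3},{p2,p3},{p2,p6},{p3,p4},{p3,p5},{p3,p6},{p4,p6},{p5,p6},{p2,p3,p4},{p3,p4,p5},{p3,p5,p6},{p4,p5,p6}}
  A124={{p1}} A234={{p2,p6},{p3,p5},{p3,p6},{p4,p6},{p5,p6},{p3,p4,p5},{p3,p5,p6},{p4,p5,p6}}
components per intersection:
  A1: {{p1}}
  A2: {{p1}} {{p5},{p6},{p2,p5},{p2,p6},{p3,p5},{p3,p6},{p4,p5},{p4,p6},{p5,p6},{p2,p4,p5},{p3,p4,p5},{p3,p5,p6},{p4,p5,p6}}
  A3: {{p2},{p3},{p4},{p5},{p2,p3},{p2,p4},{p2,p5},{p2,p6},{p3,p4},{p3,p5},{p3,p6},{p4,p5},{p4,p6},{p5,p6},{p2,p3,p4},{p2,p4,p5},{p3,p4,p5},{p3,p5,p6},{p4,p5,p6}}
  A4: {{p1}} {{p3},{p6},{p2,p3},{p2,p6},{p3,p4},{p3,p5},{p3,p6},{p4,p6},{p5,p6},{p2,p3,p4},{p3,p4,p5},{p3,p5,p6},{p4,p5,p6}}
  A12: {{p1}}
  A14: {{p1}}
  A23: {{p5},{p2,p5},{p3,p5},{p3,p6},{p4,p5},{p4,p6},{p5,p6},{p2,p4,p5},{p3,p4,p5},{p3,p5,p6},{p4,p5,p6}} {{p2,p6}}
  A24: {{p1}} {{p6},{p2,p6},{p3,p5},{p3,p6},{p4,p6},{p5,p6},{p3,p4,p5},{p3,p5,p6},{p4,p5,p6}}
  A34: {{p3},{p2,p3},{p3,p4},{p3,p5},{p3,p6},{p4,p6},{p5,p6},{p2,p3,p4},{p3,p4,p5},{p3,p5,p6},{p4,p5,p6}} {{p2,p6}}
  A124: {{p1}}
  A234: {{p2,p6}} {{p3,p5},{p3,p6},{p4,p6},{p5,p6},{p3,p4,p5},{p3,p5,p6},{p4,p5,p6}}
C dims 6,8,3; δ0: rk 4, SNF 1^4; δ1: rk 3, SNF 1^3
Ȟ^0: (6−4)−0=2 ⇒ Z^2
Ȟ^1: (8−3)−4=1 ⇒ Z
Ȟ^2: (3−0)−3=0 ⇒ 0

Ȟ^0(U;F) ≅ Z^2, Ȟ^1(U;F) ≅ Z and Ȟ^2(U;F) ≅ 0


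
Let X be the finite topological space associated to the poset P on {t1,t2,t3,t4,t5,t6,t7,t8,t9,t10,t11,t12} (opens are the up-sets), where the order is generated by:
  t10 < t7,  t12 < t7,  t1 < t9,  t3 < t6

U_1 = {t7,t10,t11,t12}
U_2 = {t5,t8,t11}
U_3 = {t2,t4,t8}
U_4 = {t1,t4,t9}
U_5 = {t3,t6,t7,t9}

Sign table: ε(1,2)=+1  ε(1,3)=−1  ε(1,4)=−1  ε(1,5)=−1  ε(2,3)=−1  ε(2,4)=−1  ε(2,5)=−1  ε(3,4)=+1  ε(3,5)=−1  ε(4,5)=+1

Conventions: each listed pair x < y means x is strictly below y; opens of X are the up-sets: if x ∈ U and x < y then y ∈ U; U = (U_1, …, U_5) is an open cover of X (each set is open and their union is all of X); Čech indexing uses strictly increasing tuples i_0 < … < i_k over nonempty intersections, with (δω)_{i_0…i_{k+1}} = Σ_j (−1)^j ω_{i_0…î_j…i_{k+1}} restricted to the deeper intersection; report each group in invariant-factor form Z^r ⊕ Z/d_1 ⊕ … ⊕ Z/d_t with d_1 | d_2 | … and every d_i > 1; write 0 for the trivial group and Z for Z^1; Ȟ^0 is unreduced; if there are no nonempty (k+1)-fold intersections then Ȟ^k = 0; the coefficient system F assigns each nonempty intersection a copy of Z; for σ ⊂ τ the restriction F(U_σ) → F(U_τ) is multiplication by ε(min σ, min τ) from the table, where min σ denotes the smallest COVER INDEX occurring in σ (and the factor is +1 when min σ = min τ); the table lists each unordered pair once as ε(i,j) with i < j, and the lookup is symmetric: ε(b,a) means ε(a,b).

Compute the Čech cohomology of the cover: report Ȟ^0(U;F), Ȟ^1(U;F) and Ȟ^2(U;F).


nerve simplices:
  U12={t11} U15={t7} U23={t8} U34={t4} U45={t9}
C dims 5,5; δ0: rk 4, SNF 1^4
degree 0: 5−4−0 = 1 → Ȟ^0 ≅ Z
degree 1: 5−0−4 = 1 → Ȟ^1 ≅ Z
degree 2: 0−0−0 = 0 → Ȟ^2 ≅ 0

Ȟ^0 ≅ Z, Ȟ^1 ≅ Z and Ȟ^2 ≅ 0


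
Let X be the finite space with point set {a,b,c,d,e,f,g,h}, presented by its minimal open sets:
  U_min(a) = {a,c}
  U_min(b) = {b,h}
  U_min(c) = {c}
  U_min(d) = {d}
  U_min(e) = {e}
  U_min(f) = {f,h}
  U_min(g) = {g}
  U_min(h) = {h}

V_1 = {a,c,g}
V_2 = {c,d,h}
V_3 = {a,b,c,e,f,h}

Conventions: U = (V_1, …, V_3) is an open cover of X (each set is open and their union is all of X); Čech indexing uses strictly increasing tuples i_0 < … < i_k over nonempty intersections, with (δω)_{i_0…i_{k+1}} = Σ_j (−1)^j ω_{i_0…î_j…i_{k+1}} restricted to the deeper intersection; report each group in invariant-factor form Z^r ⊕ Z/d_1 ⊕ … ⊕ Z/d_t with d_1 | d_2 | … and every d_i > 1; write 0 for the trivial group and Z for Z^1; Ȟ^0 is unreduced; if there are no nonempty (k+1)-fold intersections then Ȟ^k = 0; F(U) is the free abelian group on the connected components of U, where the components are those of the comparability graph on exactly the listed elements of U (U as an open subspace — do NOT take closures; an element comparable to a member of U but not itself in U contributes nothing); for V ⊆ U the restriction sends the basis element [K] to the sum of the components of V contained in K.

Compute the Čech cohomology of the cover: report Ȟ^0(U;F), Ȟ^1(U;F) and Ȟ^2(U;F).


nerve simplices:
  V12={c} V13={a,c} V23={c,h}
  V123={c}
components per intersection:
  V1: {a,c} {g}
  V2: {c} {d} {h}
  V3: {a,c} {b,f,h} {e}
  V12: {c}
  V13: {a,c}
  V23: {c} {h}
  V123: {c}
C dims 8,4,1; δ0: rk 3, SNF 1^3; δ1: rk 1, SNF 1^1
degree 0: 8−3−0 = 5 → Ȟ^0 ≅ Z^5
degree 1: 4−1−3 = 0 → Ȟ^1 ≅ 0
degree 2: 1−0−1 = 0 → Ȟ^2 ≅ 0

Ȟ^0(U;F) ≅ Z^5, Ȟ^1(U;F) ≅ 0, Ȟ^2(U;F) ≅ 0


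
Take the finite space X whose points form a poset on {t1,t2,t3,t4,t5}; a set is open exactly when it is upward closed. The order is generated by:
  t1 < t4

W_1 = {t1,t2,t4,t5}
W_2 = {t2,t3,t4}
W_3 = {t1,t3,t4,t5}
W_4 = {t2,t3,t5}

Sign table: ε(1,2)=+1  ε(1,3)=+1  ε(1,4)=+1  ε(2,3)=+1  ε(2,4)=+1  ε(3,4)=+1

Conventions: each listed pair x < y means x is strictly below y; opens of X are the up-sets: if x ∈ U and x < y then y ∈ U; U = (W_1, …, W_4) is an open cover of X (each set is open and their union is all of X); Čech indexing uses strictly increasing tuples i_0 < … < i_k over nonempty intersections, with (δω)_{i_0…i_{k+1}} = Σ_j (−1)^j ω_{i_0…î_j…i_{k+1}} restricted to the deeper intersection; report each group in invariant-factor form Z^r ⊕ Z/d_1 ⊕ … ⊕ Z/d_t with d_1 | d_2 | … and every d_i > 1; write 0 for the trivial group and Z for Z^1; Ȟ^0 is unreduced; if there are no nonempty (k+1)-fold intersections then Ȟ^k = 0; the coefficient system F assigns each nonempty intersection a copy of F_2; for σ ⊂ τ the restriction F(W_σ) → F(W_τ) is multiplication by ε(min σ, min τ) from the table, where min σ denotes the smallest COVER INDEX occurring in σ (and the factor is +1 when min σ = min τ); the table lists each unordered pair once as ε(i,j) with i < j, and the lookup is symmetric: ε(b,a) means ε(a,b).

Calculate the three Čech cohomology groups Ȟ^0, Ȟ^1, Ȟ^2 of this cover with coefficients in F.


Ȟ^0 = Z/2; Ȟ^1 = 0; Ȟ^2 = Z/2

intersection data:
  W12={t2,t4} W13={t1,t4,t5} W14={t2,t5} W23={t3,t4} W24={t2,t3} W34={t3,t5}
  W123={t4} W124={t2} W134={t5} W234={t3}
C dims 4,6,4; δ0: rk_F2 3; δ1: rk_F2 3
Ȟ^0 = (4 − 3) − 0 = 1, so Ȟ^0 ≅ Z/2
Ȟ^1 = (6 − 3) − 3 = 0, so Ȟ^1 ≅ 0
Ȟ^2 = (4 − 0) − 3 = 1, so Ȟ^2 ≅ Z/2
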